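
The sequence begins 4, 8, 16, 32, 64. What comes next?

Ratios: 8 / 4 = 2.0
This is a geometric sequence with common ratio r = 2.
Next term = 64 * 2 = 128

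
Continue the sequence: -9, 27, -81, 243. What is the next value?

Ratios: 27 / -9 = -3.0
This is a geometric sequence with common ratio r = -3.
Next term = 243 * -3 = -729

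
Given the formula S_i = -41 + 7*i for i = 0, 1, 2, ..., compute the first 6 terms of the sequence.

This is an arithmetic sequence.
i=0: S_0 = -41 + 7*0 = -41
i=1: S_1 = -41 + 7*1 = -34
i=2: S_2 = -41 + 7*2 = -27
i=3: S_3 = -41 + 7*3 = -20
i=4: S_4 = -41 + 7*4 = -13
i=5: S_5 = -41 + 7*5 = -6
The first 6 terms are: [-41, -34, -27, -20, -13, -6]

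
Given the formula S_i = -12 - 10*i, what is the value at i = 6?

S_6 = -12 + -10*6 = -12 + -60 = -72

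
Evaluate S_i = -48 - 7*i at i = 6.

S_6 = -48 + -7*6 = -48 + -42 = -90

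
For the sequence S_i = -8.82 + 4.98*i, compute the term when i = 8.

S_8 = -8.82 + 4.98*8 = -8.82 + 39.84 = 31.02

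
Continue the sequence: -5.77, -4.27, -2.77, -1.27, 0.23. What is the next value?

Differences: -4.27 - -5.77 = 1.5
This is an arithmetic sequence with common difference d = 1.5.
Next term = 0.23 + 1.5 = 1.73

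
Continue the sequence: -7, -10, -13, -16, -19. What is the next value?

Differences: -10 - -7 = -3
This is an arithmetic sequence with common difference d = -3.
Next term = -19 + -3 = -22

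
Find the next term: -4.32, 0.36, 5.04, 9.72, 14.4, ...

Differences: 0.36 - -4.32 = 4.68
This is an arithmetic sequence with common difference d = 4.68.
Next term = 14.4 + 4.68 = 19.08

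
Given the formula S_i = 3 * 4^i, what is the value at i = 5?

S_5 = 3 * 4^5 = 3 * 1024 = 3072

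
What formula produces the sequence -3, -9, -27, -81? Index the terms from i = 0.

Check ratios: -9 / -3 = 3.0
Common ratio r = 3.
First term a = -3.
Formula: S_i = -3 * 3^i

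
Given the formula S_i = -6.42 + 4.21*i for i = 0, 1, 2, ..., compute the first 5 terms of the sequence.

This is an arithmetic sequence.
i=0: S_0 = -6.42 + 4.21*0 = -6.42
i=1: S_1 = -6.42 + 4.21*1 = -2.21
i=2: S_2 = -6.42 + 4.21*2 = 2.0
i=3: S_3 = -6.42 + 4.21*3 = 6.21
i=4: S_4 = -6.42 + 4.21*4 = 10.42
The first 5 terms are: [-6.42, -2.21, 2.0, 6.21, 10.42]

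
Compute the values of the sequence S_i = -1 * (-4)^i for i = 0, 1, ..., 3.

This is a geometric sequence.
i=0: S_0 = -1 * (-4)^0 = -1
i=1: S_1 = -1 * (-4)^1 = 4
i=2: S_2 = -1 * (-4)^2 = -16
i=3: S_3 = -1 * (-4)^3 = 64
The first 4 terms are: [-1, 4, -16, 64]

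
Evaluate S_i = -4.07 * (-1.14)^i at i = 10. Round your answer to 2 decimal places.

S_10 = -4.07 * (-1.14)^10 ≈ -4.07 * 3.7072 ≈ -15.09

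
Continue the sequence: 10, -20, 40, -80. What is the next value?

Ratios: -20 / 10 = -2.0
This is a geometric sequence with common ratio r = -2.
Next term = -80 * -2 = 160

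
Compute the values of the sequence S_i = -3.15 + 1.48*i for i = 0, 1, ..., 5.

This is an arithmetic sequence.
i=0: S_0 = -3.15 + 1.48*0 = -3.15
i=1: S_1 = -3.15 + 1.48*1 = -1.67
i=2: S_2 = -3.15 + 1.48*2 = -0.19
i=3: S_3 = -3.15 + 1.48*3 = 1.29
i=4: S_4 = -3.15 + 1.48*4 = 2.77
i=5: S_5 = -3.15 + 1.48*5 = 4.25
The first 6 terms are: [-3.15, -1.67, -0.19, 1.29, 2.77, 4.25]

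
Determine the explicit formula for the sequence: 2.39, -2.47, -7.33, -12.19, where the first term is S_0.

Check differences: -2.47 - 2.39 = -4.86
-7.33 - -2.47 = -4.86
Common difference d = -4.86.
First term a = 2.39.
Formula: S_i = 2.39 - 4.86*i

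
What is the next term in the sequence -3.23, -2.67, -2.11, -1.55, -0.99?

Differences: -2.67 - -3.23 = 0.56
This is an arithmetic sequence with common difference d = 0.56.
Next term = -0.99 + 0.56 = -0.43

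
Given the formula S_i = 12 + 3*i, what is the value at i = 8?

S_8 = 12 + 3*8 = 12 + 24 = 36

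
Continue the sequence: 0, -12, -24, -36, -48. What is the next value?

Differences: -12 - 0 = -12
This is an arithmetic sequence with common difference d = -12.
Next term = -48 + -12 = -60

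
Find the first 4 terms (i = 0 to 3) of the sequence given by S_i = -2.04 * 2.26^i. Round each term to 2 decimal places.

This is a geometric sequence.
i=0: S_0 = -2.04 * 2.26^0 = -2.04
i=1: S_1 = -2.04 * 2.26^1 ≈ -4.61
i=2: S_2 = -2.04 * 2.26^2 ≈ -10.42
i=3: S_3 = -2.04 * 2.26^3 ≈ -23.55
The first 4 terms are: [-2.04, -4.61, -10.42, -23.55]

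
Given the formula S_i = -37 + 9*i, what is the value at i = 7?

S_7 = -37 + 9*7 = -37 + 63 = 26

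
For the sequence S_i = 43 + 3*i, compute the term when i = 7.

S_7 = 43 + 3*7 = 43 + 21 = 64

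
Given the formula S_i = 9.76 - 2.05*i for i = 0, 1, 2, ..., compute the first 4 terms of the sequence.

This is an arithmetic sequence.
i=0: S_0 = 9.76 + -2.05*0 = 9.76
i=1: S_1 = 9.76 + -2.05*1 = 7.71
i=2: S_2 = 9.76 + -2.05*2 = 5.66
i=3: S_3 = 9.76 + -2.05*3 = 3.61
The first 4 terms are: [9.76, 7.71, 5.66, 3.61]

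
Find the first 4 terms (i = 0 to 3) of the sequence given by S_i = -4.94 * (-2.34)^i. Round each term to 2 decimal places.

This is a geometric sequence.
i=0: S_0 = -4.94 * (-2.34)^0 = -4.94
i=1: S_1 = -4.94 * (-2.34)^1 ≈ 11.56
i=2: S_2 = -4.94 * (-2.34)^2 ≈ -27.05
i=3: S_3 = -4.94 * (-2.34)^3 ≈ 63.3
The first 4 terms are: [-4.94, 11.56, -27.05, 63.3]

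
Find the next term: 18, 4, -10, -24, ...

Differences: 4 - 18 = -14
This is an arithmetic sequence with common difference d = -14.
Next term = -24 + -14 = -38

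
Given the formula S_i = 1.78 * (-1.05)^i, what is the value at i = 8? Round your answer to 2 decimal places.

S_8 = 1.78 * (-1.05)^8 ≈ 1.78 * 1.4775 ≈ 2.63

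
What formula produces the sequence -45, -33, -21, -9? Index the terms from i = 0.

Check differences: -33 - -45 = 12
-21 - -33 = 12
Common difference d = 12.
First term a = -45.
Formula: S_i = -45 + 12*i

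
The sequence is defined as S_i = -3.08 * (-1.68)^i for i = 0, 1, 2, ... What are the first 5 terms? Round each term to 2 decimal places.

This is a geometric sequence.
i=0: S_0 = -3.08 * (-1.68)^0 = -3.08
i=1: S_1 = -3.08 * (-1.68)^1 ≈ 5.17
i=2: S_2 = -3.08 * (-1.68)^2 ≈ -8.69
i=3: S_3 = -3.08 * (-1.68)^3 ≈ 14.6
i=4: S_4 = -3.08 * (-1.68)^4 ≈ -24.54
The first 5 terms are: [-3.08, 5.17, -8.69, 14.6, -24.54]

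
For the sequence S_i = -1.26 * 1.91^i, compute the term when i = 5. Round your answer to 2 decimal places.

S_5 = -1.26 * 1.91^5 ≈ -1.26 * 25.4195 ≈ -32.03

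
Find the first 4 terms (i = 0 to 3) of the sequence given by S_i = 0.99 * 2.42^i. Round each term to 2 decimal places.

This is a geometric sequence.
i=0: S_0 = 0.99 * 2.42^0 = 0.99
i=1: S_1 = 0.99 * 2.42^1 ≈ 2.4
i=2: S_2 = 0.99 * 2.42^2 ≈ 5.8
i=3: S_3 = 0.99 * 2.42^3 ≈ 14.03
The first 4 terms are: [0.99, 2.4, 5.8, 14.03]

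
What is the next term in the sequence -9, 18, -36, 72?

Ratios: 18 / -9 = -2.0
This is a geometric sequence with common ratio r = -2.
Next term = 72 * -2 = -144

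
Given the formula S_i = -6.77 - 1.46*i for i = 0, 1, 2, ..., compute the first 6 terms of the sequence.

This is an arithmetic sequence.
i=0: S_0 = -6.77 + -1.46*0 = -6.77
i=1: S_1 = -6.77 + -1.46*1 = -8.23
i=2: S_2 = -6.77 + -1.46*2 = -9.69
i=3: S_3 = -6.77 + -1.46*3 = -11.15
i=4: S_4 = -6.77 + -1.46*4 = -12.61
i=5: S_5 = -6.77 + -1.46*5 = -14.07
The first 6 terms are: [-6.77, -8.23, -9.69, -11.15, -12.61, -14.07]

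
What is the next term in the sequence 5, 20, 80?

Ratios: 20 / 5 = 4.0
This is a geometric sequence with common ratio r = 4.
Next term = 80 * 4 = 320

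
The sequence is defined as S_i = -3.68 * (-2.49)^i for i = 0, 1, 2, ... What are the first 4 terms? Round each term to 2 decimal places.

This is a geometric sequence.
i=0: S_0 = -3.68 * (-2.49)^0 = -3.68
i=1: S_1 = -3.68 * (-2.49)^1 ≈ 9.16
i=2: S_2 = -3.68 * (-2.49)^2 ≈ -22.82
i=3: S_3 = -3.68 * (-2.49)^3 ≈ 56.81
The first 4 terms are: [-3.68, 9.16, -22.82, 56.81]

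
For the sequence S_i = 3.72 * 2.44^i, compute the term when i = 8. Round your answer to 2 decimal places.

S_8 = 3.72 * 2.44^8 ≈ 3.72 * 1256.373 ≈ 4673.71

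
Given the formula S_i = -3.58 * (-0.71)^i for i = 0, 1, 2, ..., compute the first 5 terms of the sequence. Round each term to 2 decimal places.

This is a geometric sequence.
i=0: S_0 = -3.58 * (-0.71)^0 = -3.58
i=1: S_1 = -3.58 * (-0.71)^1 ≈ 2.54
i=2: S_2 = -3.58 * (-0.71)^2 ≈ -1.8
i=3: S_3 = -3.58 * (-0.71)^3 ≈ 1.28
i=4: S_4 = -3.58 * (-0.71)^4 ≈ -0.91
The first 5 terms are: [-3.58, 2.54, -1.8, 1.28, -0.91]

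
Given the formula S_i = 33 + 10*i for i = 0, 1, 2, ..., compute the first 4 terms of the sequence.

This is an arithmetic sequence.
i=0: S_0 = 33 + 10*0 = 33
i=1: S_1 = 33 + 10*1 = 43
i=2: S_2 = 33 + 10*2 = 53
i=3: S_3 = 33 + 10*3 = 63
The first 4 terms are: [33, 43, 53, 63]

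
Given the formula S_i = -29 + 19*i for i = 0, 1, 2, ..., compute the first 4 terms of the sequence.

This is an arithmetic sequence.
i=0: S_0 = -29 + 19*0 = -29
i=1: S_1 = -29 + 19*1 = -10
i=2: S_2 = -29 + 19*2 = 9
i=3: S_3 = -29 + 19*3 = 28
The first 4 terms are: [-29, -10, 9, 28]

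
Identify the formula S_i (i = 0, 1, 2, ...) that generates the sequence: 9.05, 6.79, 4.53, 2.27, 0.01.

Check differences: 6.79 - 9.05 = -2.26
4.53 - 6.79 = -2.26
Common difference d = -2.26.
First term a = 9.05.
Formula: S_i = 9.05 - 2.26*i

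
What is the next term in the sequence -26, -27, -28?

Differences: -27 - -26 = -1
This is an arithmetic sequence with common difference d = -1.
Next term = -28 + -1 = -29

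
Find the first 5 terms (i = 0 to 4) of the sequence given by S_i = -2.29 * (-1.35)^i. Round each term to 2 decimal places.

This is a geometric sequence.
i=0: S_0 = -2.29 * (-1.35)^0 = -2.29
i=1: S_1 = -2.29 * (-1.35)^1 ≈ 3.09
i=2: S_2 = -2.29 * (-1.35)^2 ≈ -4.17
i=3: S_3 = -2.29 * (-1.35)^3 ≈ 5.63
i=4: S_4 = -2.29 * (-1.35)^4 ≈ -7.61
The first 5 terms are: [-2.29, 3.09, -4.17, 5.63, -7.61]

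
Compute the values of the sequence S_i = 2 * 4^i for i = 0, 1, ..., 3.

This is a geometric sequence.
i=0: S_0 = 2 * 4^0 = 2
i=1: S_1 = 2 * 4^1 = 8
i=2: S_2 = 2 * 4^2 = 32
i=3: S_3 = 2 * 4^3 = 128
The first 4 terms are: [2, 8, 32, 128]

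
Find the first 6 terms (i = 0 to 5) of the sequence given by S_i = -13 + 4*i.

This is an arithmetic sequence.
i=0: S_0 = -13 + 4*0 = -13
i=1: S_1 = -13 + 4*1 = -9
i=2: S_2 = -13 + 4*2 = -5
i=3: S_3 = -13 + 4*3 = -1
i=4: S_4 = -13 + 4*4 = 3
i=5: S_5 = -13 + 4*5 = 7
The first 6 terms are: [-13, -9, -5, -1, 3, 7]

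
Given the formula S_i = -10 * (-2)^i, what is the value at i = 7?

S_7 = -10 * (-2)^7 = -10 * -128 = 1280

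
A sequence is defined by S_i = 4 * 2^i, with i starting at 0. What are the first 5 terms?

This is a geometric sequence.
i=0: S_0 = 4 * 2^0 = 4
i=1: S_1 = 4 * 2^1 = 8
i=2: S_2 = 4 * 2^2 = 16
i=3: S_3 = 4 * 2^3 = 32
i=4: S_4 = 4 * 2^4 = 64
The first 5 terms are: [4, 8, 16, 32, 64]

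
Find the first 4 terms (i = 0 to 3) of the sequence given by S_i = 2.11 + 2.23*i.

This is an arithmetic sequence.
i=0: S_0 = 2.11 + 2.23*0 = 2.11
i=1: S_1 = 2.11 + 2.23*1 = 4.34
i=2: S_2 = 2.11 + 2.23*2 = 6.57
i=3: S_3 = 2.11 + 2.23*3 = 8.8
The first 4 terms are: [2.11, 4.34, 6.57, 8.8]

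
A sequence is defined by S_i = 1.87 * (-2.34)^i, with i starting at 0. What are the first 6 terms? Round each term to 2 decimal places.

This is a geometric sequence.
i=0: S_0 = 1.87 * (-2.34)^0 = 1.87
i=1: S_1 = 1.87 * (-2.34)^1 ≈ -4.38
i=2: S_2 = 1.87 * (-2.34)^2 ≈ 10.24
i=3: S_3 = 1.87 * (-2.34)^3 ≈ -23.96
i=4: S_4 = 1.87 * (-2.34)^4 ≈ 56.07
i=5: S_5 = 1.87 * (-2.34)^5 ≈ -131.2
The first 6 terms are: [1.87, -4.38, 10.24, -23.96, 56.07, -131.2]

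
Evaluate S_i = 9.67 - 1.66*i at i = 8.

S_8 = 9.67 + -1.66*8 = 9.67 + -13.28 = -3.61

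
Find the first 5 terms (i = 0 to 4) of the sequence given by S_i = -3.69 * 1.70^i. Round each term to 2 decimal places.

This is a geometric sequence.
i=0: S_0 = -3.69 * 1.7^0 = -3.69
i=1: S_1 = -3.69 * 1.7^1 ≈ -6.27
i=2: S_2 = -3.69 * 1.7^2 ≈ -10.66
i=3: S_3 = -3.69 * 1.7^3 ≈ -18.13
i=4: S_4 = -3.69 * 1.7^4 ≈ -30.82
The first 5 terms are: [-3.69, -6.27, -10.66, -18.13, -30.82]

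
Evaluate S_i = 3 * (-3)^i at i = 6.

S_6 = 3 * (-3)^6 = 3 * 729 = 2187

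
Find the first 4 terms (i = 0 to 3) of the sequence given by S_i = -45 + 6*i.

This is an arithmetic sequence.
i=0: S_0 = -45 + 6*0 = -45
i=1: S_1 = -45 + 6*1 = -39
i=2: S_2 = -45 + 6*2 = -33
i=3: S_3 = -45 + 6*3 = -27
The first 4 terms are: [-45, -39, -33, -27]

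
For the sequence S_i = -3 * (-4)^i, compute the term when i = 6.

S_6 = -3 * (-4)^6 = -3 * 4096 = -12288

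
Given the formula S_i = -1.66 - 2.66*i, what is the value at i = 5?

S_5 = -1.66 + -2.66*5 = -1.66 + -13.3 = -14.96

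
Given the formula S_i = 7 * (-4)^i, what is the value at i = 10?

S_10 = 7 * (-4)^10 = 7 * 1048576 = 7340032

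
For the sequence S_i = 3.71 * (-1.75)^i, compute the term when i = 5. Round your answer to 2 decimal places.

S_5 = 3.71 * (-1.75)^5 ≈ 3.71 * -16.4131 ≈ -60.89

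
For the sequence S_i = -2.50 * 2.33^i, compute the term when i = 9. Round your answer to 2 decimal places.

S_9 = -2.5 * 2.33^9 ≈ -2.5 * 2023.9664 ≈ -5059.92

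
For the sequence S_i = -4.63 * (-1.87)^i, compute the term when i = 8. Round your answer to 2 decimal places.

S_8 = -4.63 * (-1.87)^8 ≈ -4.63 * 149.5316 ≈ -692.33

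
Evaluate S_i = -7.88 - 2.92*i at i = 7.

S_7 = -7.88 + -2.92*7 = -7.88 + -20.44 = -28.32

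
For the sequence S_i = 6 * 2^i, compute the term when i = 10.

S_10 = 6 * 2^10 = 6 * 1024 = 6144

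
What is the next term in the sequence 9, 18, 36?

Ratios: 18 / 9 = 2.0
This is a geometric sequence with common ratio r = 2.
Next term = 36 * 2 = 72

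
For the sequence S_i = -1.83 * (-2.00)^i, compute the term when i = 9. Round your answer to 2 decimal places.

S_9 = -1.83 * (-2.0)^9 = -1.83 * -512 = 936.96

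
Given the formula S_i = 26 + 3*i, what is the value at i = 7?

S_7 = 26 + 3*7 = 26 + 21 = 47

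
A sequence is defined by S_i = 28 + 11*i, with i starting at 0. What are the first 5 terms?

This is an arithmetic sequence.
i=0: S_0 = 28 + 11*0 = 28
i=1: S_1 = 28 + 11*1 = 39
i=2: S_2 = 28 + 11*2 = 50
i=3: S_3 = 28 + 11*3 = 61
i=4: S_4 = 28 + 11*4 = 72
The first 5 terms are: [28, 39, 50, 61, 72]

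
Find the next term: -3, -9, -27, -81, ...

Ratios: -9 / -3 = 3.0
This is a geometric sequence with common ratio r = 3.
Next term = -81 * 3 = -243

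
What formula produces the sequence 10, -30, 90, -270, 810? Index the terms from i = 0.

Check ratios: -30 / 10 = -3.0
Common ratio r = -3.
First term a = 10.
Formula: S_i = 10 * (-3)^i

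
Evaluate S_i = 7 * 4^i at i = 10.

S_10 = 7 * 4^10 = 7 * 1048576 = 7340032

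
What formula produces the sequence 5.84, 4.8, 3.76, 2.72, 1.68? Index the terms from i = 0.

Check differences: 4.8 - 5.84 = -1.04
3.76 - 4.8 = -1.04
Common difference d = -1.04.
First term a = 5.84.
Formula: S_i = 5.84 - 1.04*i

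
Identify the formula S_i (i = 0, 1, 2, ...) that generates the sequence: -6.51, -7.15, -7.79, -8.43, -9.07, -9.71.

Check differences: -7.15 - -6.51 = -0.64
-7.79 - -7.15 = -0.64
Common difference d = -0.64.
First term a = -6.51.
Formula: S_i = -6.51 - 0.64*i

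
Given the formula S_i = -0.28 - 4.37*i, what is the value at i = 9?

S_9 = -0.28 + -4.37*9 = -0.28 + -39.33 = -39.61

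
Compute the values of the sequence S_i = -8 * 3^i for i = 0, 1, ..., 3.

This is a geometric sequence.
i=0: S_0 = -8 * 3^0 = -8
i=1: S_1 = -8 * 3^1 = -24
i=2: S_2 = -8 * 3^2 = -72
i=3: S_3 = -8 * 3^3 = -216
The first 4 terms are: [-8, -24, -72, -216]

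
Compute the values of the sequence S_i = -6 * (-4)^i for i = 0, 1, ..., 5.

This is a geometric sequence.
i=0: S_0 = -6 * (-4)^0 = -6
i=1: S_1 = -6 * (-4)^1 = 24
i=2: S_2 = -6 * (-4)^2 = -96
i=3: S_3 = -6 * (-4)^3 = 384
i=4: S_4 = -6 * (-4)^4 = -1536
i=5: S_5 = -6 * (-4)^5 = 6144
The first 6 terms are: [-6, 24, -96, 384, -1536, 6144]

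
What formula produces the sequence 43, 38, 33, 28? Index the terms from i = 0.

Check differences: 38 - 43 = -5
33 - 38 = -5
Common difference d = -5.
First term a = 43.
Formula: S_i = 43 - 5*i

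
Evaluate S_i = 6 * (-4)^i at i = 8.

S_8 = 6 * (-4)^8 = 6 * 65536 = 393216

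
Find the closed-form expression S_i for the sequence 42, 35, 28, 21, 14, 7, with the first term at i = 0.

Check differences: 35 - 42 = -7
28 - 35 = -7
Common difference d = -7.
First term a = 42.
Formula: S_i = 42 - 7*i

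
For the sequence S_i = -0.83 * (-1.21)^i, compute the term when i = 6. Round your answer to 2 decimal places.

S_6 = -0.83 * (-1.21)^6 ≈ -0.83 * 3.1384 ≈ -2.6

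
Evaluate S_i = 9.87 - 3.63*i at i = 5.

S_5 = 9.87 + -3.63*5 = 9.87 + -18.15 = -8.28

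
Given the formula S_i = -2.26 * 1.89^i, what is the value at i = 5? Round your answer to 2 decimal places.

S_5 = -2.26 * 1.89^5 ≈ -2.26 * 24.1162 ≈ -54.5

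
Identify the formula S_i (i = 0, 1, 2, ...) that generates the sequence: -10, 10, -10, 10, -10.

Check ratios: 10 / -10 = -1.0
Common ratio r = -1.
First term a = -10.
Formula: S_i = -10 * (-1)^i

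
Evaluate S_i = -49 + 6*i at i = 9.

S_9 = -49 + 6*9 = -49 + 54 = 5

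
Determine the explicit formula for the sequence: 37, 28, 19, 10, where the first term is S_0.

Check differences: 28 - 37 = -9
19 - 28 = -9
Common difference d = -9.
First term a = 37.
Formula: S_i = 37 - 9*i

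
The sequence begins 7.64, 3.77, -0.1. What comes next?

Differences: 3.77 - 7.64 = -3.87
This is an arithmetic sequence with common difference d = -3.87.
Next term = -0.1 + -3.87 = -3.97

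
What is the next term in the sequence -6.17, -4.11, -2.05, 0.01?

Differences: -4.11 - -6.17 = 2.06
This is an arithmetic sequence with common difference d = 2.06.
Next term = 0.01 + 2.06 = 2.07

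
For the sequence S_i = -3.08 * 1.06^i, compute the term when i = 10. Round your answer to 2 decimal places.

S_10 = -3.08 * 1.06^10 ≈ -3.08 * 1.7908 ≈ -5.52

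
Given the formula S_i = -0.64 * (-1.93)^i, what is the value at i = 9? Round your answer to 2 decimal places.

S_9 = -0.64 * (-1.93)^9 ≈ -0.64 * -371.5487 ≈ 237.79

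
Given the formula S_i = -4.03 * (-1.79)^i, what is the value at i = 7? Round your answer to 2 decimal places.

S_7 = -4.03 * (-1.79)^7 ≈ -4.03 * -58.8805 ≈ 237.29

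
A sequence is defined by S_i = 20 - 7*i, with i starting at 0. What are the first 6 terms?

This is an arithmetic sequence.
i=0: S_0 = 20 + -7*0 = 20
i=1: S_1 = 20 + -7*1 = 13
i=2: S_2 = 20 + -7*2 = 6
i=3: S_3 = 20 + -7*3 = -1
i=4: S_4 = 20 + -7*4 = -8
i=5: S_5 = 20 + -7*5 = -15
The first 6 terms are: [20, 13, 6, -1, -8, -15]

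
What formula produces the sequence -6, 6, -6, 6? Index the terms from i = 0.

Check ratios: 6 / -6 = -1.0
Common ratio r = -1.
First term a = -6.
Formula: S_i = -6 * (-1)^i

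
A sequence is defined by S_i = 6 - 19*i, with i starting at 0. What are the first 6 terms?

This is an arithmetic sequence.
i=0: S_0 = 6 + -19*0 = 6
i=1: S_1 = 6 + -19*1 = -13
i=2: S_2 = 6 + -19*2 = -32
i=3: S_3 = 6 + -19*3 = -51
i=4: S_4 = 6 + -19*4 = -70
i=5: S_5 = 6 + -19*5 = -89
The first 6 terms are: [6, -13, -32, -51, -70, -89]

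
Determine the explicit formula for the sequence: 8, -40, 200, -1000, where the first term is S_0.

Check ratios: -40 / 8 = -5.0
Common ratio r = -5.
First term a = 8.
Formula: S_i = 8 * (-5)^i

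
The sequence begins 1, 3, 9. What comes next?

Ratios: 3 / 1 = 3.0
This is a geometric sequence with common ratio r = 3.
Next term = 9 * 3 = 27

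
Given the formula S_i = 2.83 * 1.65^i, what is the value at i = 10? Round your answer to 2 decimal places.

S_10 = 2.83 * 1.65^10 ≈ 2.83 * 149.5683 ≈ 423.28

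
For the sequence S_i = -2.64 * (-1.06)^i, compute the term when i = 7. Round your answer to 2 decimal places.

S_7 = -2.64 * (-1.06)^7 ≈ -2.64 * -1.5036 ≈ 3.97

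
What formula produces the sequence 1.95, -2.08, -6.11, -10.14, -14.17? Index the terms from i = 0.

Check differences: -2.08 - 1.95 = -4.03
-6.11 - -2.08 = -4.03
Common difference d = -4.03.
First term a = 1.95.
Formula: S_i = 1.95 - 4.03*i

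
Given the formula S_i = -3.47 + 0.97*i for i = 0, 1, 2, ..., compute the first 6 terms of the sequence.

This is an arithmetic sequence.
i=0: S_0 = -3.47 + 0.97*0 = -3.47
i=1: S_1 = -3.47 + 0.97*1 = -2.5
i=2: S_2 = -3.47 + 0.97*2 = -1.53
i=3: S_3 = -3.47 + 0.97*3 = -0.56
i=4: S_4 = -3.47 + 0.97*4 = 0.41
i=5: S_5 = -3.47 + 0.97*5 = 1.38
The first 6 terms are: [-3.47, -2.5, -1.53, -0.56, 0.41, 1.38]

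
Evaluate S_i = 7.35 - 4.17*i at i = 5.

S_5 = 7.35 + -4.17*5 = 7.35 + -20.85 = -13.5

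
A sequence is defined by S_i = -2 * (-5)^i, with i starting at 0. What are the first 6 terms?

This is a geometric sequence.
i=0: S_0 = -2 * (-5)^0 = -2
i=1: S_1 = -2 * (-5)^1 = 10
i=2: S_2 = -2 * (-5)^2 = -50
i=3: S_3 = -2 * (-5)^3 = 250
i=4: S_4 = -2 * (-5)^4 = -1250
i=5: S_5 = -2 * (-5)^5 = 6250
The first 6 terms are: [-2, 10, -50, 250, -1250, 6250]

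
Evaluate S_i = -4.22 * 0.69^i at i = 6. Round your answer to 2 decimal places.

S_6 = -4.22 * 0.69^6 ≈ -4.22 * 0.1079 ≈ -0.46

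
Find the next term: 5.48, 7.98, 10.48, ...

Differences: 7.98 - 5.48 = 2.5
This is an arithmetic sequence with common difference d = 2.5.
Next term = 10.48 + 2.5 = 12.98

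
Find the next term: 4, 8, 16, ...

Ratios: 8 / 4 = 2.0
This is a geometric sequence with common ratio r = 2.
Next term = 16 * 2 = 32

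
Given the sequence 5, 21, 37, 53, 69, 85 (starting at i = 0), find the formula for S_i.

Check differences: 21 - 5 = 16
37 - 21 = 16
Common difference d = 16.
First term a = 5.
Formula: S_i = 5 + 16*i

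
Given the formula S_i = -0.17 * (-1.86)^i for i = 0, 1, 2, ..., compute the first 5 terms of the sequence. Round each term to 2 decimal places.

This is a geometric sequence.
i=0: S_0 = -0.17 * (-1.86)^0 = -0.17
i=1: S_1 = -0.17 * (-1.86)^1 ≈ 0.32
i=2: S_2 = -0.17 * (-1.86)^2 ≈ -0.59
i=3: S_3 = -0.17 * (-1.86)^3 ≈ 1.09
i=4: S_4 = -0.17 * (-1.86)^4 ≈ -2.03
The first 5 terms are: [-0.17, 0.32, -0.59, 1.09, -2.03]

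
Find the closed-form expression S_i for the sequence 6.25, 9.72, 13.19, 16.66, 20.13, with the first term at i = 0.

Check differences: 9.72 - 6.25 = 3.47
13.19 - 9.72 = 3.47
Common difference d = 3.47.
First term a = 6.25.
Formula: S_i = 6.25 + 3.47*i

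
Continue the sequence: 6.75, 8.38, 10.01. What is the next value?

Differences: 8.38 - 6.75 = 1.63
This is an arithmetic sequence with common difference d = 1.63.
Next term = 10.01 + 1.63 = 11.64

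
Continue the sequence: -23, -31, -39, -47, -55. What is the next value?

Differences: -31 - -23 = -8
This is an arithmetic sequence with common difference d = -8.
Next term = -55 + -8 = -63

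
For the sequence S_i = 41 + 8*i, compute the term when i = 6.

S_6 = 41 + 8*6 = 41 + 48 = 89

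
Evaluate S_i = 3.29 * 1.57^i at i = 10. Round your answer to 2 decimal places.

S_10 = 3.29 * 1.57^10 ≈ 3.29 * 90.9906 ≈ 299.36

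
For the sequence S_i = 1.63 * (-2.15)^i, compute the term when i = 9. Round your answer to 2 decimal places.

S_9 = 1.63 * (-2.15)^9 ≈ 1.63 * -981.6262 ≈ -1600.05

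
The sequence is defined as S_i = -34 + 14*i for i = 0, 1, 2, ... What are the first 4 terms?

This is an arithmetic sequence.
i=0: S_0 = -34 + 14*0 = -34
i=1: S_1 = -34 + 14*1 = -20
i=2: S_2 = -34 + 14*2 = -6
i=3: S_3 = -34 + 14*3 = 8
The first 4 terms are: [-34, -20, -6, 8]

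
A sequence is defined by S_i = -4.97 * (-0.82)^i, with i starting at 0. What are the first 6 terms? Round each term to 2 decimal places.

This is a geometric sequence.
i=0: S_0 = -4.97 * (-0.82)^0 = -4.97
i=1: S_1 = -4.97 * (-0.82)^1 ≈ 4.08
i=2: S_2 = -4.97 * (-0.82)^2 ≈ -3.34
i=3: S_3 = -4.97 * (-0.82)^3 ≈ 2.74
i=4: S_4 = -4.97 * (-0.82)^4 ≈ -2.25
i=5: S_5 = -4.97 * (-0.82)^5 ≈ 1.84
The first 6 terms are: [-4.97, 4.08, -3.34, 2.74, -2.25, 1.84]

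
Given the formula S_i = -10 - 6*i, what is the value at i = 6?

S_6 = -10 + -6*6 = -10 + -36 = -46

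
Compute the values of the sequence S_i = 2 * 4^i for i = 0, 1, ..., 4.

This is a geometric sequence.
i=0: S_0 = 2 * 4^0 = 2
i=1: S_1 = 2 * 4^1 = 8
i=2: S_2 = 2 * 4^2 = 32
i=3: S_3 = 2 * 4^3 = 128
i=4: S_4 = 2 * 4^4 = 512
The first 5 terms are: [2, 8, 32, 128, 512]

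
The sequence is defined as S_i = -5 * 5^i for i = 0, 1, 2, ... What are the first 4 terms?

This is a geometric sequence.
i=0: S_0 = -5 * 5^0 = -5
i=1: S_1 = -5 * 5^1 = -25
i=2: S_2 = -5 * 5^2 = -125
i=3: S_3 = -5 * 5^3 = -625
The first 4 terms are: [-5, -25, -125, -625]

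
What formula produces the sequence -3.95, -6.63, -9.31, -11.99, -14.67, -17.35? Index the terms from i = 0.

Check differences: -6.63 - -3.95 = -2.68
-9.31 - -6.63 = -2.68
Common difference d = -2.68.
First term a = -3.95.
Formula: S_i = -3.95 - 2.68*i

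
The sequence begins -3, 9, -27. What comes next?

Ratios: 9 / -3 = -3.0
This is a geometric sequence with common ratio r = -3.
Next term = -27 * -3 = 81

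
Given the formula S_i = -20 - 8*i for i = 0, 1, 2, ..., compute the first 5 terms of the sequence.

This is an arithmetic sequence.
i=0: S_0 = -20 + -8*0 = -20
i=1: S_1 = -20 + -8*1 = -28
i=2: S_2 = -20 + -8*2 = -36
i=3: S_3 = -20 + -8*3 = -44
i=4: S_4 = -20 + -8*4 = -52
The first 5 terms are: [-20, -28, -36, -44, -52]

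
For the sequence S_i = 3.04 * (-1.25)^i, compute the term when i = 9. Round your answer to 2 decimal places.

S_9 = 3.04 * (-1.25)^9 ≈ 3.04 * -7.4506 ≈ -22.65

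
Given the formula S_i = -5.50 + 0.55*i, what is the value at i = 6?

S_6 = -5.5 + 0.55*6 = -5.5 + 3.3 = -2.2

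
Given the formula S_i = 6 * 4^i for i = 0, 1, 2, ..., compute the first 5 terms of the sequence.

This is a geometric sequence.
i=0: S_0 = 6 * 4^0 = 6
i=1: S_1 = 6 * 4^1 = 24
i=2: S_2 = 6 * 4^2 = 96
i=3: S_3 = 6 * 4^3 = 384
i=4: S_4 = 6 * 4^4 = 1536
The first 5 terms are: [6, 24, 96, 384, 1536]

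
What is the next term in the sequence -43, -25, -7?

Differences: -25 - -43 = 18
This is an arithmetic sequence with common difference d = 18.
Next term = -7 + 18 = 11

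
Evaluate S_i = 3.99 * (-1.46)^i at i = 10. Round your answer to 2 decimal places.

S_10 = 3.99 * (-1.46)^10 ≈ 3.99 * 44.0077 ≈ 175.59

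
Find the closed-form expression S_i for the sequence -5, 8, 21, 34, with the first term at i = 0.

Check differences: 8 - -5 = 13
21 - 8 = 13
Common difference d = 13.
First term a = -5.
Formula: S_i = -5 + 13*i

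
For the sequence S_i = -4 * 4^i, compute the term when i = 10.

S_10 = -4 * 4^10 = -4 * 1048576 = -4194304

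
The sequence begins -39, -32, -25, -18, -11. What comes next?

Differences: -32 - -39 = 7
This is an arithmetic sequence with common difference d = 7.
Next term = -11 + 7 = -4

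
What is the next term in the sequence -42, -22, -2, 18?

Differences: -22 - -42 = 20
This is an arithmetic sequence with common difference d = 20.
Next term = 18 + 20 = 38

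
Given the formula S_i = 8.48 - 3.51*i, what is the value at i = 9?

S_9 = 8.48 + -3.51*9 = 8.48 + -31.59 = -23.11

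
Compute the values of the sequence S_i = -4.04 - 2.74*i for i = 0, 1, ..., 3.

This is an arithmetic sequence.
i=0: S_0 = -4.04 + -2.74*0 = -4.04
i=1: S_1 = -4.04 + -2.74*1 = -6.78
i=2: S_2 = -4.04 + -2.74*2 = -9.52
i=3: S_3 = -4.04 + -2.74*3 = -12.26
The first 4 terms are: [-4.04, -6.78, -9.52, -12.26]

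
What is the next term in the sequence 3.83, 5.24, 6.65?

Differences: 5.24 - 3.83 = 1.41
This is an arithmetic sequence with common difference d = 1.41.
Next term = 6.65 + 1.41 = 8.06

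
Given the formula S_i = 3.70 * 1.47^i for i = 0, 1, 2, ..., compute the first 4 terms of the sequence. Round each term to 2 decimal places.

This is a geometric sequence.
i=0: S_0 = 3.7 * 1.47^0 = 3.7
i=1: S_1 = 3.7 * 1.47^1 ≈ 5.44
i=2: S_2 = 3.7 * 1.47^2 ≈ 8.0
i=3: S_3 = 3.7 * 1.47^3 ≈ 11.75
The first 4 terms are: [3.7, 5.44, 8.0, 11.75]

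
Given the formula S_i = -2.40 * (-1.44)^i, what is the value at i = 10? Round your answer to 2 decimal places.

S_10 = -2.4 * (-1.44)^10 ≈ -2.4 * 38.3376 ≈ -92.01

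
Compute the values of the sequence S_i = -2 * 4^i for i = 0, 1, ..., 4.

This is a geometric sequence.
i=0: S_0 = -2 * 4^0 = -2
i=1: S_1 = -2 * 4^1 = -8
i=2: S_2 = -2 * 4^2 = -32
i=3: S_3 = -2 * 4^3 = -128
i=4: S_4 = -2 * 4^4 = -512
The first 5 terms are: [-2, -8, -32, -128, -512]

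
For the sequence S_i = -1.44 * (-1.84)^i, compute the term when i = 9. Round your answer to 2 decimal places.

S_9 = -1.44 * (-1.84)^9 ≈ -1.44 * -241.7466 ≈ 348.12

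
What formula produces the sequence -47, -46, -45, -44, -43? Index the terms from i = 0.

Check differences: -46 - -47 = 1
-45 - -46 = 1
Common difference d = 1.
First term a = -47.
Formula: S_i = -47 + 1*i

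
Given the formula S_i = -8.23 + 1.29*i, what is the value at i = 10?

S_10 = -8.23 + 1.29*10 = -8.23 + 12.9 = 4.67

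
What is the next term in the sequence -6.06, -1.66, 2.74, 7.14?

Differences: -1.66 - -6.06 = 4.4
This is an arithmetic sequence with common difference d = 4.4.
Next term = 7.14 + 4.4 = 11.54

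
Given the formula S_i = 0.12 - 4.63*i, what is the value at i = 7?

S_7 = 0.12 + -4.63*7 = 0.12 + -32.41 = -32.29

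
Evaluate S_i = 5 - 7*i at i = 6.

S_6 = 5 + -7*6 = 5 + -42 = -37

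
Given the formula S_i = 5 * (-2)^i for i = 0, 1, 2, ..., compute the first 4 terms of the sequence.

This is a geometric sequence.
i=0: S_0 = 5 * (-2)^0 = 5
i=1: S_1 = 5 * (-2)^1 = -10
i=2: S_2 = 5 * (-2)^2 = 20
i=3: S_3 = 5 * (-2)^3 = -40
The first 4 terms are: [5, -10, 20, -40]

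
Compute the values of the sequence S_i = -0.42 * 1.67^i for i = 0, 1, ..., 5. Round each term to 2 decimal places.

This is a geometric sequence.
i=0: S_0 = -0.42 * 1.67^0 = -0.42
i=1: S_1 = -0.42 * 1.67^1 ≈ -0.7
i=2: S_2 = -0.42 * 1.67^2 ≈ -1.17
i=3: S_3 = -0.42 * 1.67^3 ≈ -1.96
i=4: S_4 = -0.42 * 1.67^4 ≈ -3.27
i=5: S_5 = -0.42 * 1.67^5 ≈ -5.46
The first 6 terms are: [-0.42, -0.7, -1.17, -1.96, -3.27, -5.46]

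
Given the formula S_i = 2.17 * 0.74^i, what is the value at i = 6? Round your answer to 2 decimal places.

S_6 = 2.17 * 0.74^6 ≈ 2.17 * 0.1642 ≈ 0.36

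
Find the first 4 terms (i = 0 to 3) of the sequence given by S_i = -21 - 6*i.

This is an arithmetic sequence.
i=0: S_0 = -21 + -6*0 = -21
i=1: S_1 = -21 + -6*1 = -27
i=2: S_2 = -21 + -6*2 = -33
i=3: S_3 = -21 + -6*3 = -39
The first 4 terms are: [-21, -27, -33, -39]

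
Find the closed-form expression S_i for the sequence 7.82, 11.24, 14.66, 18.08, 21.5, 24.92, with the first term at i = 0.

Check differences: 11.24 - 7.82 = 3.42
14.66 - 11.24 = 3.42
Common difference d = 3.42.
First term a = 7.82.
Formula: S_i = 7.82 + 3.42*i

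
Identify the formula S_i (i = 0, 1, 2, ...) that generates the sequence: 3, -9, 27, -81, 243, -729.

Check ratios: -9 / 3 = -3.0
Common ratio r = -3.
First term a = 3.
Formula: S_i = 3 * (-3)^i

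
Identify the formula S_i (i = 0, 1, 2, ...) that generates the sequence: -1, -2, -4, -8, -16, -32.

Check ratios: -2 / -1 = 2.0
Common ratio r = 2.
First term a = -1.
Formula: S_i = -1 * 2^i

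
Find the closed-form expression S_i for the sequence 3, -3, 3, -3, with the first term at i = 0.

Check ratios: -3 / 3 = -1.0
Common ratio r = -1.
First term a = 3.
Formula: S_i = 3 * (-1)^i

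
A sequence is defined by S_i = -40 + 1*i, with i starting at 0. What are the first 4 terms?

This is an arithmetic sequence.
i=0: S_0 = -40 + 1*0 = -40
i=1: S_1 = -40 + 1*1 = -39
i=2: S_2 = -40 + 1*2 = -38
i=3: S_3 = -40 + 1*3 = -37
The first 4 terms are: [-40, -39, -38, -37]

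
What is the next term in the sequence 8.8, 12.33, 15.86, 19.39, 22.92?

Differences: 12.33 - 8.8 = 3.53
This is an arithmetic sequence with common difference d = 3.53.
Next term = 22.92 + 3.53 = 26.45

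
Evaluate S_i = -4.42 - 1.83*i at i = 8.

S_8 = -4.42 + -1.83*8 = -4.42 + -14.64 = -19.06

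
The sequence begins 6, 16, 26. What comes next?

Differences: 16 - 6 = 10
This is an arithmetic sequence with common difference d = 10.
Next term = 26 + 10 = 36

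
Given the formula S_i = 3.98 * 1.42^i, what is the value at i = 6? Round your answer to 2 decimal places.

S_6 = 3.98 * 1.42^6 ≈ 3.98 * 8.1984 ≈ 32.63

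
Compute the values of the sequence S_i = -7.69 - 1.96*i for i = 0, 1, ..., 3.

This is an arithmetic sequence.
i=0: S_0 = -7.69 + -1.96*0 = -7.69
i=1: S_1 = -7.69 + -1.96*1 = -9.65
i=2: S_2 = -7.69 + -1.96*2 = -11.61
i=3: S_3 = -7.69 + -1.96*3 = -13.57
The first 4 terms are: [-7.69, -9.65, -11.61, -13.57]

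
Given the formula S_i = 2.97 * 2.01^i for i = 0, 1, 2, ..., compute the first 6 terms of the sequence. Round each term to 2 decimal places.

This is a geometric sequence.
i=0: S_0 = 2.97 * 2.01^0 = 2.97
i=1: S_1 = 2.97 * 2.01^1 ≈ 5.97
i=2: S_2 = 2.97 * 2.01^2 ≈ 12.0
i=3: S_3 = 2.97 * 2.01^3 ≈ 24.12
i=4: S_4 = 2.97 * 2.01^4 ≈ 48.48
i=5: S_5 = 2.97 * 2.01^5 ≈ 97.44
The first 6 terms are: [2.97, 5.97, 12.0, 24.12, 48.48, 97.44]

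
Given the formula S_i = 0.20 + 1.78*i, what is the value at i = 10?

S_10 = 0.2 + 1.78*10 = 0.2 + 17.8 = 18.0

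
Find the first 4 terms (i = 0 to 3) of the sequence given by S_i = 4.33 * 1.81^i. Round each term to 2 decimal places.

This is a geometric sequence.
i=0: S_0 = 4.33 * 1.81^0 = 4.33
i=1: S_1 = 4.33 * 1.81^1 ≈ 7.84
i=2: S_2 = 4.33 * 1.81^2 ≈ 14.19
i=3: S_3 = 4.33 * 1.81^3 ≈ 25.68
The first 4 terms are: [4.33, 7.84, 14.19, 25.68]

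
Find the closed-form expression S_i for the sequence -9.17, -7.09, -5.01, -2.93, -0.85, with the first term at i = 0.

Check differences: -7.09 - -9.17 = 2.08
-5.01 - -7.09 = 2.08
Common difference d = 2.08.
First term a = -9.17.
Formula: S_i = -9.17 + 2.08*i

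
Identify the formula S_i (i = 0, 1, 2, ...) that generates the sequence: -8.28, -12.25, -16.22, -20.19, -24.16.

Check differences: -12.25 - -8.28 = -3.97
-16.22 - -12.25 = -3.97
Common difference d = -3.97.
First term a = -8.28.
Formula: S_i = -8.28 - 3.97*i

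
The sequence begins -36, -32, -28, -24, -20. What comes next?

Differences: -32 - -36 = 4
This is an arithmetic sequence with common difference d = 4.
Next term = -20 + 4 = -16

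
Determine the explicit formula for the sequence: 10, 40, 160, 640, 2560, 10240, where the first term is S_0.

Check ratios: 40 / 10 = 4.0
Common ratio r = 4.
First term a = 10.
Formula: S_i = 10 * 4^i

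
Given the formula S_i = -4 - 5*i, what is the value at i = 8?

S_8 = -4 + -5*8 = -4 + -40 = -44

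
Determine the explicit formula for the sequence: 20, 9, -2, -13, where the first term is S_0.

Check differences: 9 - 20 = -11
-2 - 9 = -11
Common difference d = -11.
First term a = 20.
Formula: S_i = 20 - 11*i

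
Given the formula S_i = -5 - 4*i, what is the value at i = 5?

S_5 = -5 + -4*5 = -5 + -20 = -25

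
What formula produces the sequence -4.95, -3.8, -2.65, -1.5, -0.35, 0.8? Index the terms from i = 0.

Check differences: -3.8 - -4.95 = 1.15
-2.65 - -3.8 = 1.15
Common difference d = 1.15.
First term a = -4.95.
Formula: S_i = -4.95 + 1.15*i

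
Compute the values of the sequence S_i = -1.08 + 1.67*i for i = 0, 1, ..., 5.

This is an arithmetic sequence.
i=0: S_0 = -1.08 + 1.67*0 = -1.08
i=1: S_1 = -1.08 + 1.67*1 = 0.59
i=2: S_2 = -1.08 + 1.67*2 = 2.26
i=3: S_3 = -1.08 + 1.67*3 = 3.93
i=4: S_4 = -1.08 + 1.67*4 = 5.6
i=5: S_5 = -1.08 + 1.67*5 = 7.27
The first 6 terms are: [-1.08, 0.59, 2.26, 3.93, 5.6, 7.27]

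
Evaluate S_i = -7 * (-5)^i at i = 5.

S_5 = -7 * (-5)^5 = -7 * -3125 = 21875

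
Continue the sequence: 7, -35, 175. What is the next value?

Ratios: -35 / 7 = -5.0
This is a geometric sequence with common ratio r = -5.
Next term = 175 * -5 = -875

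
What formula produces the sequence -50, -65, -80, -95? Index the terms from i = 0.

Check differences: -65 - -50 = -15
-80 - -65 = -15
Common difference d = -15.
First term a = -50.
Formula: S_i = -50 - 15*i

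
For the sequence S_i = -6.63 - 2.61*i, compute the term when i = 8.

S_8 = -6.63 + -2.61*8 = -6.63 + -20.88 = -27.51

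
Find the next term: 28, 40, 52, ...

Differences: 40 - 28 = 12
This is an arithmetic sequence with common difference d = 12.
Next term = 52 + 12 = 64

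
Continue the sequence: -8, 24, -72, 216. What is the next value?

Ratios: 24 / -8 = -3.0
This is a geometric sequence with common ratio r = -3.
Next term = 216 * -3 = -648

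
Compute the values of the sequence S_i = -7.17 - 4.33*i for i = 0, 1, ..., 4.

This is an arithmetic sequence.
i=0: S_0 = -7.17 + -4.33*0 = -7.17
i=1: S_1 = -7.17 + -4.33*1 = -11.5
i=2: S_2 = -7.17 + -4.33*2 = -15.83
i=3: S_3 = -7.17 + -4.33*3 = -20.16
i=4: S_4 = -7.17 + -4.33*4 = -24.49
The first 5 terms are: [-7.17, -11.5, -15.83, -20.16, -24.49]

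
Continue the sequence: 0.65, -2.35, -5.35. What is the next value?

Differences: -2.35 - 0.65 = -3.0
This is an arithmetic sequence with common difference d = -3.0.
Next term = -5.35 + -3.0 = -8.35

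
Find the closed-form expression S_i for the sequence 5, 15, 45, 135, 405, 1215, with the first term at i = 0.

Check ratios: 15 / 5 = 3.0
Common ratio r = 3.
First term a = 5.
Formula: S_i = 5 * 3^i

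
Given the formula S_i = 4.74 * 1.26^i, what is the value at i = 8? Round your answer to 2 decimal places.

S_8 = 4.74 * 1.26^8 ≈ 4.74 * 6.3528 ≈ 30.11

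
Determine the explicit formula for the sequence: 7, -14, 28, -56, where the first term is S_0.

Check ratios: -14 / 7 = -2.0
Common ratio r = -2.
First term a = 7.
Formula: S_i = 7 * (-2)^i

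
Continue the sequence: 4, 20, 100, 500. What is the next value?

Ratios: 20 / 4 = 5.0
This is a geometric sequence with common ratio r = 5.
Next term = 500 * 5 = 2500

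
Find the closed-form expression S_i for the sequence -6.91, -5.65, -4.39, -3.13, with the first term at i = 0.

Check differences: -5.65 - -6.91 = 1.26
-4.39 - -5.65 = 1.26
Common difference d = 1.26.
First term a = -6.91.
Formula: S_i = -6.91 + 1.26*i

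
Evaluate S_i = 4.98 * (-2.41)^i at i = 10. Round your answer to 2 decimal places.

S_10 = 4.98 * (-2.41)^10 ≈ 4.98 * 6609.5277 ≈ 32915.45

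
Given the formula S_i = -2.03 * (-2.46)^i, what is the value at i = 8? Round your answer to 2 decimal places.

S_8 = -2.03 * (-2.46)^8 ≈ -2.03 * 1341.1608 ≈ -2722.56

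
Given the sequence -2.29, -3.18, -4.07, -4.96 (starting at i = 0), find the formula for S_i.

Check differences: -3.18 - -2.29 = -0.89
-4.07 - -3.18 = -0.89
Common difference d = -0.89.
First term a = -2.29.
Formula: S_i = -2.29 - 0.89*i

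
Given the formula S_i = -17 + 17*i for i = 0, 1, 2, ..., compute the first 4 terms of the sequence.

This is an arithmetic sequence.
i=0: S_0 = -17 + 17*0 = -17
i=1: S_1 = -17 + 17*1 = 0
i=2: S_2 = -17 + 17*2 = 17
i=3: S_3 = -17 + 17*3 = 34
The first 4 terms are: [-17, 0, 17, 34]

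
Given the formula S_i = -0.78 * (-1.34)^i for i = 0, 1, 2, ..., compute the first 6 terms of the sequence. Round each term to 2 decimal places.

This is a geometric sequence.
i=0: S_0 = -0.78 * (-1.34)^0 = -0.78
i=1: S_1 = -0.78 * (-1.34)^1 ≈ 1.05
i=2: S_2 = -0.78 * (-1.34)^2 ≈ -1.4
i=3: S_3 = -0.78 * (-1.34)^3 ≈ 1.88
i=4: S_4 = -0.78 * (-1.34)^4 ≈ -2.51
i=5: S_5 = -0.78 * (-1.34)^5 ≈ 3.37
The first 6 terms are: [-0.78, 1.05, -1.4, 1.88, -2.51, 3.37]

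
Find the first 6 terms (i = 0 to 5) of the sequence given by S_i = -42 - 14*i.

This is an arithmetic sequence.
i=0: S_0 = -42 + -14*0 = -42
i=1: S_1 = -42 + -14*1 = -56
i=2: S_2 = -42 + -14*2 = -70
i=3: S_3 = -42 + -14*3 = -84
i=4: S_4 = -42 + -14*4 = -98
i=5: S_5 = -42 + -14*5 = -112
The first 6 terms are: [-42, -56, -70, -84, -98, -112]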